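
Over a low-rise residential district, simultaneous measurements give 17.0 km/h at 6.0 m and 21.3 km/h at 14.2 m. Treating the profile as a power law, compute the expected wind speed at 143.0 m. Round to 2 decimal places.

First find α: α = ln(V₂/V₁)/ln(z₂/z₁) = ln(21.3/17.0)/ln(14.2/6.0) = 0.22549/0.86148 = 0.2618
Extrapolate from 14.2 m to 143.0 m: V₃ = 21.3 × (143.0/14.2)^0.2618 = 21.3 × 1.8304 = 38.9877 km/h

38.99 km/h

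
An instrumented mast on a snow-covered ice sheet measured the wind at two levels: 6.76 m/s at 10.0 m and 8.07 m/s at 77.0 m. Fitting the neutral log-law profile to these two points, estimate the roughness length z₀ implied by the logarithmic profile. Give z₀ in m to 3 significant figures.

Log law: V(z) ∝ ln(z/z₀). With r = V₁/V₂ = 6.76/8.07 = 0.83767,
r · ln(z₂/z₀) = ln(z₁/z₀) ⇒ ln z₀ = (ln z₁ − r·ln z₂)/(1 − r)
ln z₀ = (2.30259 − 0.83767×4.34381) / 0.16233 = -8.2307
z₀ = exp(-8.2307) = 0.0002663 m

z₀ ≈ 0.000266 m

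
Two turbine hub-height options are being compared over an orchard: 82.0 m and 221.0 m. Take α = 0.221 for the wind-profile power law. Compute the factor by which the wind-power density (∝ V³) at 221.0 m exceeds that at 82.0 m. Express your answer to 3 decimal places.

Speed ratio: V_B/V_A = (z_B/z_A)^α = (221.0/82.0)^0.221 = (2.6951)^0.221 = 1.24497
Power-density ratio: P_B/P_A = (V_B/V_A)³ = (1.24497)³ = 1.92963

1.930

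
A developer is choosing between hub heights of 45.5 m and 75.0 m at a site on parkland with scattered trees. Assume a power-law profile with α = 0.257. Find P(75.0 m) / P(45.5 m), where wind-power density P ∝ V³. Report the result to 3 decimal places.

Speed ratio: V_B/V_A = (z_B/z_A)^α = (75.0/45.5)^0.257 = (1.6484)^0.257 = 1.13706
Power-density ratio: P_B/P_A = (V_B/V_A)³ = (1.13706)³ = 1.47010

1.470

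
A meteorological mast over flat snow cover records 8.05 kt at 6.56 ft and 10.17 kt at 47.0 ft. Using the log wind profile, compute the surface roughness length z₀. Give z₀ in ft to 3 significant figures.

z₀ ≈ 0.00371 ft

Log law: V(z) ∝ ln(z/z₀). With r = V₁/V₂ = 8.05/10.17 = 0.79154,
r · ln(z₂/z₀) = ln(z₁/z₀) ⇒ ln z₀ = (ln z₁ − r·ln z₂)/(1 − r)
ln z₀ = (1.88099 − 0.79154×3.85015) / 0.20846 = -5.5962
z₀ = exp(-5.5962) = 0.003712 ft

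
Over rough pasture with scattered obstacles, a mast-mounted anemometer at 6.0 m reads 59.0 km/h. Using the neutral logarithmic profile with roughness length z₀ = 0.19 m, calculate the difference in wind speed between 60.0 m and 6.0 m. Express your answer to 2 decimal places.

Log law: V₂ = V₁ · ln(z₂/z₀)/ln(z₁/z₀) = 59.0 × 5.7551/3.4525 = 98.3491 km/h
ΔV = 98.3491 − 59.0 = 39.3491 km/h

39.35 km/h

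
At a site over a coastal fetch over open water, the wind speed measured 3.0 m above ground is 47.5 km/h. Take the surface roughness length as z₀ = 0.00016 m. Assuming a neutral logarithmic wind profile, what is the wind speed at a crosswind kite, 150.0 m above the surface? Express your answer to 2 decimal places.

Log law: V(z) ∝ ln(z/z₀), so V₂/V₁ = ln(z₂/z₀) / ln(z₁/z₀).
ln(150.0/0.00016) = 13.7510, ln(3.0/0.00016) = 9.8389
V₂ = 47.5 × 13.7510/9.8389 = 47.5 × 1.3976 = 66.3863 km/h

66.39 km/h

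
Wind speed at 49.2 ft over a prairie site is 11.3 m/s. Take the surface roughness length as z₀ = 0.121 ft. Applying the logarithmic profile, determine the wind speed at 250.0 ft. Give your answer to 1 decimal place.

Log law: V(z) ∝ ln(z/z₀), so V₂/V₁ = ln(z₂/z₀) / ln(z₁/z₀).
ln(250.0/0.121) = 7.6334, ln(49.2/0.121) = 6.0079
V₂ = 11.3 × 7.6334/6.0079 = 11.3 × 1.2706 = 14.3575 m/s

14.4 m/s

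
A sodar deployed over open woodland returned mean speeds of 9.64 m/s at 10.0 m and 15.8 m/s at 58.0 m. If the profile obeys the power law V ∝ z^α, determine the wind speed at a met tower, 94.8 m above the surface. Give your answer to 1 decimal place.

First find α: α = ln(V₂/V₁)/ln(z₂/z₁) = ln(15.8/9.64)/ln(58.0/10.0) = 0.49409/1.75786 = 0.2811
Extrapolate from 58.0 m to 94.8 m: V₃ = 15.8 × (94.8/58.0)^0.2811 = 15.8 × 1.1481 = 18.1398 m/s

18.1 m/s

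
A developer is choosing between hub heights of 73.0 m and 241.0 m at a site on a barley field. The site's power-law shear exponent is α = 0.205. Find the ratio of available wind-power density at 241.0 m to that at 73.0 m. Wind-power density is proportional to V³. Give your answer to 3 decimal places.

2.084

Speed ratio: V_B/V_A = (z_B/z_A)^α = (241.0/73.0)^0.205 = (3.3014)^0.205 = 1.27742
Power-density ratio: P_B/P_A = (V_B/V_A)³ = (1.27742)³ = 2.08448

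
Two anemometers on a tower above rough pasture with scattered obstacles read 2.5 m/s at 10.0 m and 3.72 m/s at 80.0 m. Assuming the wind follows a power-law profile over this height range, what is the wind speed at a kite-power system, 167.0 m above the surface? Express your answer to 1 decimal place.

4.3 m/s

First find α: α = ln(V₂/V₁)/ln(z₂/z₁) = ln(3.72/2.5)/ln(80.0/10.0) = 0.39743/2.07944 = 0.1911
Extrapolate from 80.0 m to 167.0 m: V₃ = 3.72 × (167.0/80.0)^0.1911 = 3.72 × 1.1510 = 4.2819 m/s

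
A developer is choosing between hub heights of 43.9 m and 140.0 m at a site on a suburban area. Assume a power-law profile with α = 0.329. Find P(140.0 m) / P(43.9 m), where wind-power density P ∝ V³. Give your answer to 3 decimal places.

Speed ratio: V_B/V_A = (z_B/z_A)^α = (140.0/43.9)^0.329 = (3.1891)^0.329 = 1.46455
Power-density ratio: P_B/P_A = (V_B/V_A)³ = (1.46455)³ = 3.14135

3.141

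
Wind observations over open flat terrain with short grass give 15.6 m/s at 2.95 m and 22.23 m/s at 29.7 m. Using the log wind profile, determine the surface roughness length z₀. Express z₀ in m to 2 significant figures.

Log law: V(z) ∝ ln(z/z₀). With r = V₁/V₂ = 15.6/22.23 = 0.70175,
r · ln(z₂/z₀) = ln(z₁/z₀) ⇒ ln z₀ = (ln z₁ − r·ln z₂)/(1 − r)
ln z₀ = (1.08181 − 0.70175×3.39115) / 0.29825 = -4.3519
z₀ = exp(-4.3519) = 0.01288 m

z₀ ≈ 0.013 m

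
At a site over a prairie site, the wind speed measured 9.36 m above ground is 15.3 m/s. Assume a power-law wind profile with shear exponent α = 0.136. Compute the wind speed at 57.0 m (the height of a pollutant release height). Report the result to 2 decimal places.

Power-law profile: V₂ = V₁ · (z₂/z₁)^α
V₂ = 15.3 × (57.0/9.36)^0.136 = 15.3 × (6.0897)^0.136
    = 15.3 × 1.2785 = 19.5613 m/s

19.56 m/s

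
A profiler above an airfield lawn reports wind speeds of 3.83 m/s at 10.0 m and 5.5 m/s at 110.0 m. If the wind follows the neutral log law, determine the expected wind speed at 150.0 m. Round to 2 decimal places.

5.72 m/s

Log law: V ∝ ln(z/z₀). From the pair, with r = V₁/V₂ = 0.69636,
ln z₀ = (ln z₁ − r·ln z₂)/(1 − r) = (2.3026 − 0.69636×4.7005)/0.30364 = -3.1968 → z₀ = 0.04089 m
V₃ = V₁ · ln(z₃/z₀)/ln(z₁/z₀) = 3.83 × 8.2074/5.4994 = 5.7160 m/s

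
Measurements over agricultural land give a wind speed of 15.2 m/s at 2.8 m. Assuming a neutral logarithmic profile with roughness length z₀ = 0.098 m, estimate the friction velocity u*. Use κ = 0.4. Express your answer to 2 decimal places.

Log law: V(z) = (u*/κ) · ln(z/z₀) ⇒ u* = κ · V / ln(z/z₀)
u* = 0.4 × 15.2 / ln(2.8/0.098) = 0.4 × 15.2 / 3.3524
   = 6.0800 / 3.3524 = 1.8136 m/s

u* ≈ 1.81 m/s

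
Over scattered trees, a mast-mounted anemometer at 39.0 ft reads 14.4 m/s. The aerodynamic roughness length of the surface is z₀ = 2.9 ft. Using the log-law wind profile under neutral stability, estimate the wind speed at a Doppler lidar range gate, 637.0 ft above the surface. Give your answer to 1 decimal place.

29.9 m/s

Log law: V(z) ∝ ln(z/z₀), so V₂/V₁ = ln(z₂/z₀) / ln(z₁/z₀).
ln(637.0/2.9) = 5.3921, ln(39.0/2.9) = 2.5989
V₂ = 14.4 × 5.3921/2.5989 = 14.4 × 2.0748 = 29.8769 m/s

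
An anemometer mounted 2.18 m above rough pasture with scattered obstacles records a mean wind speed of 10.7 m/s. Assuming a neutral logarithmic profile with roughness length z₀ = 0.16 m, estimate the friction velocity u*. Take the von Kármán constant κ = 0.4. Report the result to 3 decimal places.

Log law: V(z) = (u*/κ) · ln(z/z₀) ⇒ u* = κ · V / ln(z/z₀)
u* = 0.4 × 10.7 / ln(2.18/0.16) = 0.4 × 10.7 / 2.6119
   = 4.2800 / 2.6119 = 1.6386 m/s

u* ≈ 1.639 m/s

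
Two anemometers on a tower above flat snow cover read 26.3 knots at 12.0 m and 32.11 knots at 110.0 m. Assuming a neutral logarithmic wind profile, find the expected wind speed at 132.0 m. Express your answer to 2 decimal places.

Log law: V ∝ ln(z/z₀). From the pair, with r = V₁/V₂ = 0.81906,
ln z₀ = (ln z₁ − r·ln z₂)/(1 − r) = (2.4849 − 0.81906×4.7005)/0.18094 = -7.5443 → z₀ = 0.0005291 m
V₃ = V₁ · ln(z₃/z₀)/ln(z₁/z₀) = 26.3 × 12.4271/10.0292 = 32.5881 knots

32.59 knots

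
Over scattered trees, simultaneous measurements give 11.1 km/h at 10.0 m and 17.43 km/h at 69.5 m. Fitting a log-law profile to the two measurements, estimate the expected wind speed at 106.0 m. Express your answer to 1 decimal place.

Log law: V ∝ ln(z/z₀). From the pair, with r = V₁/V₂ = 0.63683,
ln z₀ = (ln z₁ − r·ln z₂)/(1 − r) = (2.3026 − 0.63683×4.2413)/0.36317 = -1.0971 → z₀ = 0.3338 m
V₃ = V₁ · ln(z₃/z₀)/ln(z₁/z₀) = 11.1 × 5.7605/3.3997 = 18.8082 km/h

18.8 km/h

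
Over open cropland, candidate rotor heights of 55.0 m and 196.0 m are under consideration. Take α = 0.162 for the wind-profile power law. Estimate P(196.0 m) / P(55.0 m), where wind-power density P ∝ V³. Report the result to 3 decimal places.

1.854

Speed ratio: V_B/V_A = (z_B/z_A)^α = (196.0/55.0)^0.162 = (3.5636)^0.162 = 1.22859
Power-density ratio: P_B/P_A = (V_B/V_A)³ = (1.22859)³ = 1.85447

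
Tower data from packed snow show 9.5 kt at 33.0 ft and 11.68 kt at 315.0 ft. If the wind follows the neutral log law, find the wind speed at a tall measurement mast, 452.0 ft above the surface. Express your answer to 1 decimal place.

Log law: V ∝ ln(z/z₀). From the pair, with r = V₁/V₂ = 0.81336,
ln z₀ = (ln z₁ − r·ln z₂)/(1 − r) = (3.4965 − 0.81336×5.7526)/0.18664 = -6.3350 → z₀ = 0.001773 ft
V₃ = V₁ · ln(z₃/z₀)/ln(z₁/z₀) = 9.5 × 12.4487/9.8315 = 12.0289 kt

12.0 kt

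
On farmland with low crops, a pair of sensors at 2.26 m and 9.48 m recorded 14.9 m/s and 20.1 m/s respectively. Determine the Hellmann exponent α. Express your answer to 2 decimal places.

α ≈ 0.21

Power law: V₂/V₁ = (z₂/z₁)^α ⇒ α = ln(V₂/V₁) / ln(z₂/z₁)
α = ln(20.1/14.9) / ln(9.48/2.26) = ln(1.3490) / ln(4.1947)
  = 0.29936 / 1.43382 = 0.20878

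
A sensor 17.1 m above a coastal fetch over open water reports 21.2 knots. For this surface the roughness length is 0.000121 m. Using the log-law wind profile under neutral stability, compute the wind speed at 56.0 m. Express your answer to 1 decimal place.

23.3 knots

Log law: V(z) ∝ ln(z/z₀), so V₂/V₁ = ln(z₂/z₀) / ln(z₁/z₀).
ln(56.0/0.000121) = 13.0451, ln(17.1/0.000121) = 11.8588
V₂ = 21.2 × 13.0451/11.8588 = 21.2 × 1.1000 = 23.3207 knots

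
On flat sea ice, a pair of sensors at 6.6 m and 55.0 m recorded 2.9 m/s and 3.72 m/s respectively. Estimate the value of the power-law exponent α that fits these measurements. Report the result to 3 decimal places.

α ≈ 0.117

Power law: V₂/V₁ = (z₂/z₁)^α ⇒ α = ln(V₂/V₁) / ln(z₂/z₁)
α = ln(3.72/2.9) / ln(55.0/6.6) = ln(1.2828) / ln(8.3333)
  = 0.24901 / 2.12026 = 0.11744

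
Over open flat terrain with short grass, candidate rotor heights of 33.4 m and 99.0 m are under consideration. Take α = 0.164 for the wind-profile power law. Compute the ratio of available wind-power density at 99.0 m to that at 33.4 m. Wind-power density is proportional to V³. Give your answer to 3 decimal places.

Speed ratio: V_B/V_A = (z_B/z_A)^α = (99.0/33.4)^0.164 = (2.9641)^0.164 = 1.19506
Power-density ratio: P_B/P_A = (V_B/V_A)³ = (1.19506)³ = 1.70675

1.707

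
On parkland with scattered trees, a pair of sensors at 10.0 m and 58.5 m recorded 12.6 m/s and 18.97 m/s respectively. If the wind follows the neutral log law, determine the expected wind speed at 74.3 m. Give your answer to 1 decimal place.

Log law: V ∝ ln(z/z₀). From the pair, with r = V₁/V₂ = 0.66421,
ln z₀ = (ln z₁ − r·ln z₂)/(1 − r) = (2.3026 − 0.66421×4.0690)/0.33579 = -1.1915 → z₀ = 0.3038 m
V₃ = V₁ · ln(z₃/z₀)/ln(z₁/z₀) = 12.6 × 5.4996/3.4941 = 19.8322 m/s

19.8 m/s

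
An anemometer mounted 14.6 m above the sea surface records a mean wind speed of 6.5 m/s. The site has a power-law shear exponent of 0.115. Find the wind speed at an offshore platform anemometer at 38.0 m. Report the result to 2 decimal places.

Power-law profile: V₂ = V₁ · (z₂/z₁)^α
V₂ = 6.5 × (38.0/14.6)^0.115 = 6.5 × (2.6027)^0.115
    = 6.5 × 1.1163 = 7.2558 m/s

7.26 m/s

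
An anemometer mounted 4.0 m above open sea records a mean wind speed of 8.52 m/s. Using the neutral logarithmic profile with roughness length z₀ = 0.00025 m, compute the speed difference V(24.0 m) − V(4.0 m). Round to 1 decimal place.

1.6 m/s

Log law: V₂ = V₁ · ln(z₂/z₀)/ln(z₁/z₀) = 8.52 × 11.4721/9.6803 = 10.0970 m/s
ΔV = 10.0970 − 8.52 = 1.5770 m/s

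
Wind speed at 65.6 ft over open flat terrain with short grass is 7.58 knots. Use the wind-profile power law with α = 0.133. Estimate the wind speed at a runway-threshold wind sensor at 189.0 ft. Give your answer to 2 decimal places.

8.73 knots

Power-law profile: V₂ = V₁ · (z₂/z₁)^α
V₂ = 7.58 × (189.0/65.6)^0.133 = 7.58 × (2.8811)^0.133
    = 7.58 × 1.1511 = 8.7255 knots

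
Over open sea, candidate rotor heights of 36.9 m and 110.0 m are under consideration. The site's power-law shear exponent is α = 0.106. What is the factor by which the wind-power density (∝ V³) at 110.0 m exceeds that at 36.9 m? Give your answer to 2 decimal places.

Speed ratio: V_B/V_A = (z_B/z_A)^α = (110.0/36.9)^0.106 = (2.9810)^0.106 = 1.12275
Power-density ratio: P_B/P_A = (V_B/V_A)³ = (1.12275)³ = 1.41530

1.42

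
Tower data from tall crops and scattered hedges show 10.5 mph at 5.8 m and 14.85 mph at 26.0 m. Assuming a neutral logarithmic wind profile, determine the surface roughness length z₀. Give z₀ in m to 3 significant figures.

z₀ ≈ 0.155 m

Log law: V(z) ∝ ln(z/z₀). With r = V₁/V₂ = 10.5/14.85 = 0.70707,
r · ln(z₂/z₀) = ln(z₁/z₀) ⇒ ln z₀ = (ln z₁ − r·ln z₂)/(1 − r)
ln z₀ = (1.75786 − 0.70707×3.25810) / 0.29293 = -1.8634
z₀ = exp(-1.8634) = 0.1551 m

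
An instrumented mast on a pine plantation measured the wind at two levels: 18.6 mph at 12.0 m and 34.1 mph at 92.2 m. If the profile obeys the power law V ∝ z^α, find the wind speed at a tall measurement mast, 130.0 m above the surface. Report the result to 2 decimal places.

First find α: α = ln(V₂/V₁)/ln(z₂/z₁) = ln(34.1/18.6)/ln(92.2/12.0) = 0.60614/2.03905 = 0.2973
Extrapolate from 92.2 m to 130.0 m: V₃ = 34.1 × (130.0/92.2)^0.2973 = 34.1 × 1.1075 = 37.7668 mph

37.77 mph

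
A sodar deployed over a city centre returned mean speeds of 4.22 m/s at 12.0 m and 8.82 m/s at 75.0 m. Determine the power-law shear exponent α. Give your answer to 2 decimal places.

α ≈ 0.40

Power law: V₂/V₁ = (z₂/z₁)^α ⇒ α = ln(V₂/V₁) / ln(z₂/z₁)
α = ln(8.82/4.22) / ln(75.0/12.0) = ln(2.0900) / ln(6.2500)
  = 0.73719 / 1.83258 = 0.40227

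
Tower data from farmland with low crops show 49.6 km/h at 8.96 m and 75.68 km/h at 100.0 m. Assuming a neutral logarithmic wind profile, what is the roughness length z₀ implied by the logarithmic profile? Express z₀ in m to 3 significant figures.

z₀ ≈ 0.0912 m

Log law: V(z) ∝ ln(z/z₀). With r = V₁/V₂ = 49.6/75.68 = 0.65539,
r · ln(z₂/z₀) = ln(z₁/z₀) ⇒ ln z₀ = (ln z₁ − r·ln z₂)/(1 − r)
ln z₀ = (2.19277 − 0.65539×4.60517) / 0.34461 = -2.3952
z₀ = exp(-2.3952) = 0.09115 m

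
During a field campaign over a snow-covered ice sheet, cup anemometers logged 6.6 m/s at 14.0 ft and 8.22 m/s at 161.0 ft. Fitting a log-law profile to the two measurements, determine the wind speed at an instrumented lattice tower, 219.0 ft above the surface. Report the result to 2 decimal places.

Log law: V ∝ ln(z/z₀). From the pair, with r = V₁/V₂ = 0.80292,
ln z₀ = (ln z₁ − r·ln z₂)/(1 − r) = (2.6391 − 0.80292×5.0814)/0.19708 = -7.3112 → z₀ = 0.0006680 ft
V₃ = V₁ · ln(z₃/z₀)/ln(z₁/z₀) = 6.6 × 12.7003/9.9503 = 8.4241 m/s

8.42 m/s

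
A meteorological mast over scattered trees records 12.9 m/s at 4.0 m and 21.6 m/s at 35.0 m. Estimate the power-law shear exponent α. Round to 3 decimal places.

α ≈ 0.238

Power law: V₂/V₁ = (z₂/z₁)^α ⇒ α = ln(V₂/V₁) / ln(z₂/z₁)
α = ln(21.6/12.9) / ln(35.0/4.0) = ln(1.6744) / ln(8.7500)
  = 0.51547 / 2.16905 = 0.23765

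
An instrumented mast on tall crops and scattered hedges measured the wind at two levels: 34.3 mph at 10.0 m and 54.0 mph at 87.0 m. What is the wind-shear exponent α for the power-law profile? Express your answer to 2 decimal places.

Power law: V₂/V₁ = (z₂/z₁)^α ⇒ α = ln(V₂/V₁) / ln(z₂/z₁)
α = ln(54.0/34.3) / ln(87.0/10.0) = ln(1.5743) / ln(8.7000)
  = 0.45384 / 2.16332 = 0.20979

α ≈ 0.21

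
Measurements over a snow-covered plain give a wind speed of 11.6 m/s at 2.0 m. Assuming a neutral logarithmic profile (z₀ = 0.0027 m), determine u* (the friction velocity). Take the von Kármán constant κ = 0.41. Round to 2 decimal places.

u* ≈ 0.72 m/s

Log law: V(z) = (u*/κ) · ln(z/z₀) ⇒ u* = κ · V / ln(z/z₀)
u* = 0.41 × 11.6 / ln(2.0/0.0027) = 0.41 × 11.6 / 6.6077
   = 4.7560 / 6.6077 = 0.7198 m/s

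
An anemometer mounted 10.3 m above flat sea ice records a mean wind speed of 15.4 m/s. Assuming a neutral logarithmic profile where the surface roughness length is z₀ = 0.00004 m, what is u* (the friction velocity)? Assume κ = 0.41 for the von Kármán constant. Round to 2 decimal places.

u* ≈ 0.51 m/s

Log law: V(z) = (u*/κ) · ln(z/z₀) ⇒ u* = κ · V / ln(z/z₀)
u* = 0.41 × 15.4 / ln(10.3/0.00004) = 0.41 × 15.4 / 12.4588
   = 6.3140 / 12.4588 = 0.5068 m/s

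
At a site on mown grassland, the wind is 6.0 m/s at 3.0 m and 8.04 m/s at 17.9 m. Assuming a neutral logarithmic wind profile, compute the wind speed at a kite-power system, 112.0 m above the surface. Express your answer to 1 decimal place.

Log law: V ∝ ln(z/z₀). From the pair, with r = V₁/V₂ = 0.74627,
ln z₀ = (ln z₁ − r·ln z₂)/(1 − r) = (1.0986 − 0.74627×2.8848)/0.25373 = -4.1549 → z₀ = 0.01569 m
V₃ = V₁ · ln(z₃/z₀)/ln(z₁/z₀) = 6.0 × 8.8734/5.2535 = 10.1343 m/s

10.1 m/s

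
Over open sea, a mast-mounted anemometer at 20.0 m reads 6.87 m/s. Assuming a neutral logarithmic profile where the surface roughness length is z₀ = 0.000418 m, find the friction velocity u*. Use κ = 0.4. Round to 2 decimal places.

u* ≈ 0.26 m/s

Log law: V(z) = (u*/κ) · ln(z/z₀) ⇒ u* = κ · V / ln(z/z₀)
u* = 0.4 × 6.87 / ln(20.0/0.000418) = 0.4 × 6.87 / 10.7758
   = 2.7480 / 10.7758 = 0.2550 m/s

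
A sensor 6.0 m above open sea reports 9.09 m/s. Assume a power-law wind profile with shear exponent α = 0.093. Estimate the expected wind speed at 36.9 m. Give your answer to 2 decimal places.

Power-law profile: V₂ = V₁ · (z₂/z₁)^α
V₂ = 9.09 × (36.9/6.0)^0.093 = 9.09 × (6.1500)^0.093
    = 9.09 × 1.1840 = 10.7629 m/s

10.76 m/s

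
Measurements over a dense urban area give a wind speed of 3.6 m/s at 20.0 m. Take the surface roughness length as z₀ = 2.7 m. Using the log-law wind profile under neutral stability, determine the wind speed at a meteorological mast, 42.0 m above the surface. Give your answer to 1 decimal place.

4.9 m/s

Log law: V(z) ∝ ln(z/z₀), so V₂/V₁ = ln(z₂/z₀) / ln(z₁/z₀).
ln(42.0/2.7) = 2.7444, ln(20.0/2.7) = 2.0025
V₂ = 3.6 × 2.7444/2.0025 = 3.6 × 1.3705 = 4.9338 m/s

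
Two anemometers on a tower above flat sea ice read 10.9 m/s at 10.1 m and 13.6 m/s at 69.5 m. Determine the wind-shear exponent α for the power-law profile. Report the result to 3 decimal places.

Power law: V₂/V₁ = (z₂/z₁)^α ⇒ α = ln(V₂/V₁) / ln(z₂/z₁)
α = ln(13.6/10.9) / ln(69.5/10.1) = ln(1.2477) / ln(6.8812)
  = 0.22131 / 1.92879 = 0.11474

α ≈ 0.115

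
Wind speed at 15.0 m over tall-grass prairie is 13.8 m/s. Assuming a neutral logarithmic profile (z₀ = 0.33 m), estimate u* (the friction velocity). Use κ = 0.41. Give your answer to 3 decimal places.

Log law: V(z) = (u*/κ) · ln(z/z₀) ⇒ u* = κ · V / ln(z/z₀)
u* = 0.41 × 13.8 / ln(15.0/0.33) = 0.41 × 13.8 / 3.8167
   = 5.6580 / 3.8167 = 1.4824 m/s

u* ≈ 1.482 m/s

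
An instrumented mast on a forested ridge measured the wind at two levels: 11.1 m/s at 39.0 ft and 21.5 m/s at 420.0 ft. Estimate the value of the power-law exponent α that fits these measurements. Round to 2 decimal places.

α ≈ 0.28

Power law: V₂/V₁ = (z₂/z₁)^α ⇒ α = ln(V₂/V₁) / ln(z₂/z₁)
α = ln(21.5/11.1) / ln(420.0/39.0) = ln(1.9369) / ln(10.7692)
  = 0.66111 / 2.37669 = 0.27816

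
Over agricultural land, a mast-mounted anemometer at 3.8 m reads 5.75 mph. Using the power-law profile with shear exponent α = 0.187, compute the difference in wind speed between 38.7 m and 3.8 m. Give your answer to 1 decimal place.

Power law: V₂ = V₁ · (z₂/z₁)^α = 5.75 × (10.1842)^0.187 = 8.8746 mph
ΔV = 8.8746 − 5.75 = 3.1246 mph

3.1 mph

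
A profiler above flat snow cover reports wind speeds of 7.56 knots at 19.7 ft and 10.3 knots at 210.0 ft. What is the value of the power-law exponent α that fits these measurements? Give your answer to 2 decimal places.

Power law: V₂/V₁ = (z₂/z₁)^α ⇒ α = ln(V₂/V₁) / ln(z₂/z₁)
α = ln(10.3/7.56) / ln(210.0/19.7) = ln(1.3624) / ln(10.6599)
  = 0.30927 / 2.36649 = 0.13069

α ≈ 0.13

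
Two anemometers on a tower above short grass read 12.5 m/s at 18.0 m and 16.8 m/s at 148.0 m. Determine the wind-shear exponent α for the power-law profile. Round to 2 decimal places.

α ≈ 0.14

Power law: V₂/V₁ = (z₂/z₁)^α ⇒ α = ln(V₂/V₁) / ln(z₂/z₁)
α = ln(16.8/12.5) / ln(148.0/18.0) = ln(1.3440) / ln(8.2222)
  = 0.29565 / 2.10684 = 0.14033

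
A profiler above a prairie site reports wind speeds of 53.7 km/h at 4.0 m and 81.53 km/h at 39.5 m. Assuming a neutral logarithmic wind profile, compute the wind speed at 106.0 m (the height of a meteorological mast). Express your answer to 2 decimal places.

93.53 km/h

Log law: V ∝ ln(z/z₀). From the pair, with r = V₁/V₂ = 0.65865,
ln z₀ = (ln z₁ − r·ln z₂)/(1 − r) = (1.3863 − 0.65865×3.6763)/0.34135 = -3.0324 → z₀ = 0.04820 m
V₃ = V₁ · ln(z₃/z₀)/ln(z₁/z₀) = 53.7 × 7.6959/4.4187 = 93.5265 km/h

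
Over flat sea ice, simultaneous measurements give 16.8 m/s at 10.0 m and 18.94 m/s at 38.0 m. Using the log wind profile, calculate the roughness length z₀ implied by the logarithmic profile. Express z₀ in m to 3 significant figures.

Log law: V(z) ∝ ln(z/z₀). With r = V₁/V₂ = 16.8/18.94 = 0.88701,
r · ln(z₂/z₀) = ln(z₁/z₀) ⇒ ln z₀ = (ln z₁ − r·ln z₂)/(1 − r)
ln z₀ = (2.30259 − 0.88701×3.63759) / 0.11299 = -8.1778
z₀ = exp(-8.1778) = 0.0002808 m

z₀ ≈ 0.000281 m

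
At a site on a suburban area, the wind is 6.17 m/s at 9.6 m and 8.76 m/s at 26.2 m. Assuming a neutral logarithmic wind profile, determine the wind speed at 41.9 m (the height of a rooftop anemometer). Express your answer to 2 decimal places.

9.97 m/s

Log law: V ∝ ln(z/z₀). From the pair, with r = V₁/V₂ = 0.70434,
ln z₀ = (ln z₁ − r·ln z₂)/(1 − r) = (2.2618 − 0.70434×3.2658)/0.29566 = -0.1300 → z₀ = 0.8781 m
V₃ = V₁ · ln(z₃/z₀)/ln(z₁/z₀) = 6.17 × 3.8653/2.3918 = 9.9712 m/s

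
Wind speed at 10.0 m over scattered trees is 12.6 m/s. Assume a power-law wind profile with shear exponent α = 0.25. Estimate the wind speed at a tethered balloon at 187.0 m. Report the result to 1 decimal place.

Power-law profile: V₂ = V₁ · (z₂/z₁)^α
V₂ = 12.6 × (187.0/10.0)^0.25 = 12.6 × (18.7000)^0.25
    = 12.6 × 2.0795 = 26.2018 m/s

26.2 m/s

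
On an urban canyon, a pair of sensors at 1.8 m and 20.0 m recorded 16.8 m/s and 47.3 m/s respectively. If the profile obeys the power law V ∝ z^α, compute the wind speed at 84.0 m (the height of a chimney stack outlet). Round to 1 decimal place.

87.7 m/s

First find α: α = ln(V₂/V₁)/ln(z₂/z₁) = ln(47.3/16.8)/ln(20.0/1.8) = 1.03513/2.40795 = 0.4299
Extrapolate from 20.0 m to 84.0 m: V₃ = 47.3 × (84.0/20.0)^0.4299 = 47.3 × 1.8532 = 87.6566 m/s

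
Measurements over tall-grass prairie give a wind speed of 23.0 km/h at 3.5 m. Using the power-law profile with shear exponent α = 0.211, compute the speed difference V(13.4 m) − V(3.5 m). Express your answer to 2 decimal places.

7.53 km/h

Power law: V₂ = V₁ · (z₂/z₁)^α = 23.0 × (3.8286)^0.211 = 30.5315 km/h
ΔV = 30.5315 − 23.0 = 7.5315 km/h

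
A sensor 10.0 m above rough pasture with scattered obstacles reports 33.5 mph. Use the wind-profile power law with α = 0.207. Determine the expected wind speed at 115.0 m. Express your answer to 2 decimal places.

Power-law profile: V₂ = V₁ · (z₂/z₁)^α
V₂ = 33.5 × (115.0/10.0)^0.207 = 33.5 × (11.5000)^0.207
    = 33.5 × 1.6579 = 55.5404 mph

55.54 mph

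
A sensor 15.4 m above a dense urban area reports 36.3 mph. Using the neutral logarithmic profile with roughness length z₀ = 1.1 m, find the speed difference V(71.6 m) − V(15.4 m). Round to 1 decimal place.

21.1 mph

Log law: V₂ = V₁ · ln(z₂/z₀)/ln(z₁/z₀) = 36.3 × 4.1758/2.6391 = 57.4376 mph
ΔV = 57.4376 − 36.3 = 21.1376 mph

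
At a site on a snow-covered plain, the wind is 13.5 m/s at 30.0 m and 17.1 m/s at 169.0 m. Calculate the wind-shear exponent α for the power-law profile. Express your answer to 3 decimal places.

Power law: V₂/V₁ = (z₂/z₁)^α ⇒ α = ln(V₂/V₁) / ln(z₂/z₁)
α = ln(17.1/13.5) / ln(169.0/30.0) = ln(1.2667) / ln(5.6333)
  = 0.23639 / 1.72870 = 0.13674

α ≈ 0.137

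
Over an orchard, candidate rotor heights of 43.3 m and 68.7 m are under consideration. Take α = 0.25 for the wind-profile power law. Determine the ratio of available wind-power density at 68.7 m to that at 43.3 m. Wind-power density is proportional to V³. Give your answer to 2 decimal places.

Speed ratio: V_B/V_A = (z_B/z_A)^α = (68.7/43.3)^0.25 = (1.5866)^0.25 = 1.12232
Power-density ratio: P_B/P_A = (V_B/V_A)³ = (1.12232)³ = 1.41368

1.41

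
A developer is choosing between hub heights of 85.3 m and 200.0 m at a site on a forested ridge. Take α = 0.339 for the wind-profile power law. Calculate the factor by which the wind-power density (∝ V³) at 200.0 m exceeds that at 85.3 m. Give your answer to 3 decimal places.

Speed ratio: V_B/V_A = (z_B/z_A)^α = (200.0/85.3)^0.339 = (2.3447)^0.339 = 1.33493
Power-density ratio: P_B/P_A = (V_B/V_A)³ = (1.33493)³ = 2.37888

2.379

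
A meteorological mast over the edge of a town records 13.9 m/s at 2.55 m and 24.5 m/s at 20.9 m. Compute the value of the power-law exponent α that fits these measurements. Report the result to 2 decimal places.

α ≈ 0.27

Power law: V₂/V₁ = (z₂/z₁)^α ⇒ α = ln(V₂/V₁) / ln(z₂/z₁)
α = ln(24.5/13.9) / ln(20.9/2.55) = ln(1.7626) / ln(8.1961)
  = 0.56678 / 2.10366 = 0.26943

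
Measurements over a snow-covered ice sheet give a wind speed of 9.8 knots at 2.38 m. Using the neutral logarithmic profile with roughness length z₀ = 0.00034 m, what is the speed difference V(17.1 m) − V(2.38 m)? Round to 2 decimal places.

2.18 knots

Log law: V₂ = V₁ · ln(z₂/z₀)/ln(z₁/z₀) = 9.8 × 10.8256/8.8537 = 11.9828 knots
ΔV = 11.9828 − 9.8 = 2.1828 knots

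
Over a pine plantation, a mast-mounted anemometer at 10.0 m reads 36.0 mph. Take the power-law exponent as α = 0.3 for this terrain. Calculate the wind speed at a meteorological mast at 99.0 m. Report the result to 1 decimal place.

Power-law profile: V₂ = V₁ · (z₂/z₁)^α
V₂ = 36.0 × (99.0/10.0)^0.3 = 36.0 × (9.9000)^0.3
    = 36.0 × 1.9893 = 71.6132 mph

71.6 mph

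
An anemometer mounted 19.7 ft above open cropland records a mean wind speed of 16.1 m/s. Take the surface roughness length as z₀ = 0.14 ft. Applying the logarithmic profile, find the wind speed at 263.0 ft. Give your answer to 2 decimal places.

24.53 m/s

Log law: V(z) ∝ ln(z/z₀), so V₂/V₁ = ln(z₂/z₀) / ln(z₁/z₀).
ln(263.0/0.14) = 7.5383, ln(19.7/0.14) = 4.9467
V₂ = 16.1 × 7.5383/4.9467 = 16.1 × 1.5239 = 24.5346 m/s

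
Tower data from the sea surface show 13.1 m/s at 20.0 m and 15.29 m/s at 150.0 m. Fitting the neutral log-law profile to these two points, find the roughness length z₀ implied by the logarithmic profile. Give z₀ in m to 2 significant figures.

z₀ ≈ 0.00012 m

Log law: V(z) ∝ ln(z/z₀). With r = V₁/V₂ = 13.1/15.29 = 0.85677,
r · ln(z₂/z₀) = ln(z₁/z₀) ⇒ ln z₀ = (ln z₁ − r·ln z₂)/(1 − r)
ln z₀ = (2.99573 − 0.85677×5.01064) / 0.14323 = -9.0569
z₀ = exp(-9.0569) = 0.0001166 m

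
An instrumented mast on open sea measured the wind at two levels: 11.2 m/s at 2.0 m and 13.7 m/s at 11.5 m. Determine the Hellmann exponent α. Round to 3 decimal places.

α ≈ 0.115

Power law: V₂/V₁ = (z₂/z₁)^α ⇒ α = ln(V₂/V₁) / ln(z₂/z₁)
α = ln(13.7/11.2) / ln(11.5/2.0) = ln(1.2232) / ln(5.7500)
  = 0.20148 / 1.74920 = 0.11519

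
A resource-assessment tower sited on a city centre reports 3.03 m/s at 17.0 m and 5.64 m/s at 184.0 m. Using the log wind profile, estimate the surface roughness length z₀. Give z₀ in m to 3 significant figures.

Log law: V(z) ∝ ln(z/z₀). With r = V₁/V₂ = 3.03/5.64 = 0.53723,
r · ln(z₂/z₀) = ln(z₁/z₀) ⇒ ln z₀ = (ln z₁ − r·ln z₂)/(1 − r)
ln z₀ = (2.83321 − 0.53723×5.21494) / 0.46277 = 0.0682
z₀ = exp(0.0682) = 1.071 m

z₀ ≈ 1.07 m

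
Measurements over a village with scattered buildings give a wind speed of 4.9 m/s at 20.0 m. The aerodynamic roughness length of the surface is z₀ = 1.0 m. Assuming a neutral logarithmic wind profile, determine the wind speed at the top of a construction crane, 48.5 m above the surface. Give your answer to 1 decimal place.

6.3 m/s

Log law: V(z) ∝ ln(z/z₀), so V₂/V₁ = ln(z₂/z₀) / ln(z₁/z₀).
ln(48.5/1.0) = 3.8816, ln(20.0/1.0) = 2.9957
V₂ = 4.9 × 3.8816/2.9957 = 4.9 × 1.2957 = 6.3489 m/s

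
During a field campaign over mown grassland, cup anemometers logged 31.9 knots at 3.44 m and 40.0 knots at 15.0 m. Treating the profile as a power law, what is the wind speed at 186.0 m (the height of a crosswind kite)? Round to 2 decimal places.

58.89 knots

First find α: α = ln(V₂/V₁)/ln(z₂/z₁) = ln(40.0/31.9)/ln(15.0/3.44) = 0.22627/1.47258 = 0.1537
Extrapolate from 15.0 m to 186.0 m: V₃ = 40.0 × (186.0/15.0)^0.1537 = 40.0 × 1.4724 = 58.8943 knots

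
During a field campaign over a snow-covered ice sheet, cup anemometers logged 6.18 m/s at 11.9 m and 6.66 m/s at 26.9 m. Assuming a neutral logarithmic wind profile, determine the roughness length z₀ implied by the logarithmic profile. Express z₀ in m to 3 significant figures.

Log law: V(z) ∝ ln(z/z₀). With r = V₁/V₂ = 6.18/6.66 = 0.92793,
r · ln(z₂/z₀) = ln(z₁/z₀) ⇒ ln z₀ = (ln z₁ − r·ln z₂)/(1 − r)
ln z₀ = (2.47654 − 0.92793×3.29213) / 0.07207 = -8.0242
z₀ = exp(-8.0242) = 0.0003275 m

z₀ ≈ 0.000327 m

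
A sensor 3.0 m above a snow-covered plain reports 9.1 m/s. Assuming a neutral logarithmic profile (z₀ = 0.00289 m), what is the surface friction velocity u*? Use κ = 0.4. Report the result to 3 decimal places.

Log law: V(z) = (u*/κ) · ln(z/z₀) ⇒ u* = κ · V / ln(z/z₀)
u* = 0.4 × 9.1 / ln(3.0/0.00289) = 0.4 × 9.1 / 6.9451
   = 3.6400 / 6.9451 = 0.5241 m/s

u* ≈ 0.524 m/s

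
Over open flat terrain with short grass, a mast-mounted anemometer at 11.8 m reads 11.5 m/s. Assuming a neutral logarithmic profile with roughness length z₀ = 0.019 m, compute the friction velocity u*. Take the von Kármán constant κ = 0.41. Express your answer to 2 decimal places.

u* ≈ 0.73 m/s

Log law: V(z) = (u*/κ) · ln(z/z₀) ⇒ u* = κ · V / ln(z/z₀)
u* = 0.41 × 11.5 / ln(11.8/0.019) = 0.41 × 11.5 / 6.4314
   = 4.7150 / 6.4314 = 0.7331 m/s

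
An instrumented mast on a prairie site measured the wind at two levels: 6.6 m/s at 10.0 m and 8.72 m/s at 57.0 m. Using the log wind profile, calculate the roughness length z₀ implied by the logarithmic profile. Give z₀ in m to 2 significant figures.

Log law: V(z) ∝ ln(z/z₀). With r = V₁/V₂ = 6.6/8.72 = 0.75688,
r · ln(z₂/z₀) = ln(z₁/z₀) ⇒ ln z₀ = (ln z₁ − r·ln z₂)/(1 − r)
ln z₀ = (2.30259 − 0.75688×4.04305) / 0.24312 = -3.1158
z₀ = exp(-3.1158) = 0.04434 m

z₀ ≈ 0.044 m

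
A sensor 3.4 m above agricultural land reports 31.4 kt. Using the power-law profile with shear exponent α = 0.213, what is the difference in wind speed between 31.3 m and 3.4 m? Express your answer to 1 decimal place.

Power law: V₂ = V₁ · (z₂/z₁)^α = 31.4 × (9.2059)^0.213 = 50.3820 kt
ΔV = 50.3820 − 31.4 = 18.9820 kt

19.0 kt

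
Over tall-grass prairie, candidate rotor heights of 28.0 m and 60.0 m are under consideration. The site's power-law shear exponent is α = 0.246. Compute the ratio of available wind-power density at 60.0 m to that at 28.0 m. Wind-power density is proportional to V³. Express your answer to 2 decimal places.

Speed ratio: V_B/V_A = (z_B/z_A)^α = (60.0/28.0)^0.246 = (2.1429)^0.246 = 1.20621
Power-density ratio: P_B/P_A = (V_B/V_A)³ = (1.20621)³ = 1.75498

1.75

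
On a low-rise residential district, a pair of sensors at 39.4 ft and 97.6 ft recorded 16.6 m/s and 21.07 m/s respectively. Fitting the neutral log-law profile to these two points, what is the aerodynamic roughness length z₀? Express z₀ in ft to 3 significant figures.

Log law: V(z) ∝ ln(z/z₀). With r = V₁/V₂ = 16.6/21.07 = 0.78785,
r · ln(z₂/z₀) = ln(z₁/z₀) ⇒ ln z₀ = (ln z₁ − r·ln z₂)/(1 − r)
ln z₀ = (3.67377 − 0.78785×4.58088) / 0.21215 = 0.3051
z₀ = exp(0.3051) = 1.357 ft

z₀ ≈ 1.36 ft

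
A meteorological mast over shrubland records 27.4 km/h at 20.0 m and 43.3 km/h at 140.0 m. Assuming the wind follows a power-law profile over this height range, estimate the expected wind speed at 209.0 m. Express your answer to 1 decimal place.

47.6 km/h

First find α: α = ln(V₂/V₁)/ln(z₂/z₁) = ln(43.3/27.4)/ln(140.0/20.0) = 0.45761/1.94591 = 0.2352
Extrapolate from 140.0 m to 209.0 m: V₃ = 43.3 × (209.0/140.0)^0.2352 = 43.3 × 1.0988 = 47.5785 km/h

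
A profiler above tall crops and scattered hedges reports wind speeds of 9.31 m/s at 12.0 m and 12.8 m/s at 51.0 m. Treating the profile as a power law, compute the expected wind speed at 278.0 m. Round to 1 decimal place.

18.6 m/s

First find α: α = ln(V₂/V₁)/ln(z₂/z₁) = ln(12.8/9.31)/ln(51.0/12.0) = 0.31836/1.44692 = 0.2200
Extrapolate from 51.0 m to 278.0 m: V₃ = 12.8 × (278.0/51.0)^0.2200 = 12.8 × 1.4523 = 18.5888 m/s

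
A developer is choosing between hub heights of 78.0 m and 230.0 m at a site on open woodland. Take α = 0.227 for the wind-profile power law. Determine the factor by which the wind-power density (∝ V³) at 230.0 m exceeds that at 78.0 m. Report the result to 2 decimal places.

2.09

Speed ratio: V_B/V_A = (z_B/z_A)^α = (230.0/78.0)^0.227 = (2.9487)^0.227 = 1.27822
Power-density ratio: P_B/P_A = (V_B/V_A)³ = (1.27822)³ = 2.08843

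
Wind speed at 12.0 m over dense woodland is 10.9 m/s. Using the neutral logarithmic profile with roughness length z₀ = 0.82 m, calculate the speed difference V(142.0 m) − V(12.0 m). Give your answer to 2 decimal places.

10.04 m/s

Log law: V₂ = V₁ · ln(z₂/z₀)/ln(z₁/z₀) = 10.9 × 5.1543/2.6834 = 20.9371 m/s
ΔV = 20.9371 − 10.9 = 10.0371 m/s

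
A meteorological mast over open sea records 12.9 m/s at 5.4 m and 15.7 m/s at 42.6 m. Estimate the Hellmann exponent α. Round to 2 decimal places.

α ≈ 0.10

Power law: V₂/V₁ = (z₂/z₁)^α ⇒ α = ln(V₂/V₁) / ln(z₂/z₁)
α = ln(15.7/12.9) / ln(42.6/5.4) = ln(1.2171) / ln(7.8889)
  = 0.19643 / 2.06546 = 0.09510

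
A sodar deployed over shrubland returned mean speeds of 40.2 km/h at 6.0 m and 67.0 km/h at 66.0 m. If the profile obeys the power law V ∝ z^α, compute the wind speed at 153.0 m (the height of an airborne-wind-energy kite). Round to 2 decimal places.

First find α: α = ln(V₂/V₁)/ln(z₂/z₁) = ln(67.0/40.2)/ln(66.0/6.0) = 0.51083/2.39790 = 0.2130
Extrapolate from 66.0 m to 153.0 m: V₃ = 67.0 × (153.0/66.0)^0.2130 = 67.0 × 1.1962 = 80.1424 km/h

80.14 km/h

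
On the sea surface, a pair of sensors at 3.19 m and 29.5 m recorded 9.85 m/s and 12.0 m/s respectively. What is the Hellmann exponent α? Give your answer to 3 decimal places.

α ≈ 0.089

Power law: V₂/V₁ = (z₂/z₁)^α ⇒ α = ln(V₂/V₁) / ln(z₂/z₁)
α = ln(12.0/9.85) / ln(29.5/3.19) = ln(1.2183) / ln(9.2476)
  = 0.19744 / 2.22437 = 0.08876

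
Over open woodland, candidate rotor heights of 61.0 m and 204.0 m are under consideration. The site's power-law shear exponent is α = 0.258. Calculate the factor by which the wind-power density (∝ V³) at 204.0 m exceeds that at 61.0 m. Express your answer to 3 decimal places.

Speed ratio: V_B/V_A = (z_B/z_A)^α = (204.0/61.0)^0.258 = (3.3443)^0.258 = 1.36543
Power-density ratio: P_B/P_A = (V_B/V_A)³ = (1.36543)³ = 2.54571

2.546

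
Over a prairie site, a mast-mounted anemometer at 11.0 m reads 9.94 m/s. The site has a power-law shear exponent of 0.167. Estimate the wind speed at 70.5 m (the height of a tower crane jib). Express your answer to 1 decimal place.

Power-law profile: V₂ = V₁ · (z₂/z₁)^α
V₂ = 9.94 × (70.5/11.0)^0.167 = 9.94 × (6.4091)^0.167
    = 9.94 × 1.3638 = 13.5557 m/s

13.6 m/s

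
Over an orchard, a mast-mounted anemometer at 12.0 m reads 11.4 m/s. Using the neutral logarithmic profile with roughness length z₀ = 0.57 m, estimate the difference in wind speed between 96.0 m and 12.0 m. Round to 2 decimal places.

7.78 m/s

Log law: V₂ = V₁ · ln(z₂/z₀)/ln(z₁/z₀) = 11.4 × 5.1265/3.0470 = 19.1799 m/s
ΔV = 19.1799 − 11.4 = 7.7799 m/s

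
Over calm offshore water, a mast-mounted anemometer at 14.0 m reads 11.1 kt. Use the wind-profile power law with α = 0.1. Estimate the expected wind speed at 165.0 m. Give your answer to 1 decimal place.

14.2 kt

Power-law profile: V₂ = V₁ · (z₂/z₁)^α
V₂ = 11.1 × (165.0/14.0)^0.1 = 11.1 × (11.7857)^0.1
    = 11.1 × 1.2798 = 14.2056 kt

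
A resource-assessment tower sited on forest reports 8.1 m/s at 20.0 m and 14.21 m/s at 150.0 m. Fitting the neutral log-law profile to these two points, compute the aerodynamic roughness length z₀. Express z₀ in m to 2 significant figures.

Log law: V(z) ∝ ln(z/z₀). With r = V₁/V₂ = 8.1/14.21 = 0.57002,
r · ln(z₂/z₀) = ln(z₁/z₀) ⇒ ln z₀ = (ln z₁ − r·ln z₂)/(1 − r)
ln z₀ = (2.99573 − 0.57002×5.01064) / 0.42998 = 0.3246
z₀ = exp(0.3246) = 1.383 m

z₀ ≈ 1.4 m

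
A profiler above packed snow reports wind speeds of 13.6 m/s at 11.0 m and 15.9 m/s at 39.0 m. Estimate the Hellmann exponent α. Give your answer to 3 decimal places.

α ≈ 0.123

Power law: V₂/V₁ = (z₂/z₁)^α ⇒ α = ln(V₂/V₁) / ln(z₂/z₁)
α = ln(15.9/13.6) / ln(39.0/11.0) = ln(1.1691) / ln(3.5455)
  = 0.15625 / 1.26567 = 0.12345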